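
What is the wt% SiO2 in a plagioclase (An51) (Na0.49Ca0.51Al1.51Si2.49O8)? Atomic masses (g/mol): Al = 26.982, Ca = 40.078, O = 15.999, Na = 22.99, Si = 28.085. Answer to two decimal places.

55.33 wt%

M(Na0.49Ca0.51Al1.51Si2.49O8) = 270.371 g/mol; M(SiO2) = 60.083 g/mol.
Moles SiO2 per formula unit = 2.49 Si ÷ 1 = 2.4900.
SiO2 fraction = (2.4900 × 60.083) / 270.371 = 149.607/270.371 = 0.5533.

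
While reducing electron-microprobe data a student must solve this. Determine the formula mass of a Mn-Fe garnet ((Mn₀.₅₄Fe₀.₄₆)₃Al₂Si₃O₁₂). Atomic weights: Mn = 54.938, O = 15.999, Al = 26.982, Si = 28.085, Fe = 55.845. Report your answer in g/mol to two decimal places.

M = 1.62(54.938) + 1.38(55.845) + 2(26.982) + 3(28.085) + 12(15.999)

496.27 g/mol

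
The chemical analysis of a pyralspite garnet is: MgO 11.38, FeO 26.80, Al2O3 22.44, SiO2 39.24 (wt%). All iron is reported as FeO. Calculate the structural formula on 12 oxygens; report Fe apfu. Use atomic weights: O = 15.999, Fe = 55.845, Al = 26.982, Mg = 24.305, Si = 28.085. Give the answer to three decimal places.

1.707 Fe apfu

MgO: 11.38/40.304 = 0.28235 mol → 0.28235 mol Mg, 0.28235 mol O.
FeO: 26.80/71.844 = 0.37303 mol → 0.37303 mol Fe, 0.37303 mol O.
Al2O3: 22.44/101.961 = 0.22008 mol → 0.44016 mol Al, 0.66024 mol O.
SiO2: 39.24/60.083 = 0.65310 mol → 0.65310 mol Si, 1.30620 mol O.
Total oxygen = 2.62182 mol. Normalization factor = 12/2.62182 = 4.57697.
Fe per 12 O = 0.37303 × 4.57697 = 1.707.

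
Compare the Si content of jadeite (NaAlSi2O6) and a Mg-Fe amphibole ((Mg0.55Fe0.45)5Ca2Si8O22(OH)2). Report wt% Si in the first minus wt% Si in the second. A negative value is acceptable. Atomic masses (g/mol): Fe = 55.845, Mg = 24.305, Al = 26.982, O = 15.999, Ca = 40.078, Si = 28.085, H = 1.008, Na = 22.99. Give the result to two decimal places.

First mineral: 56.170 g Si in 202.136 g formula = 27.79 wt% Si.
Second mineral: 224.680 g Si in 883.318 g formula = 25.44 wt% Si.
27.79% − 25.44% gives a difference of 2.35 percentage points.

2.35 percentage points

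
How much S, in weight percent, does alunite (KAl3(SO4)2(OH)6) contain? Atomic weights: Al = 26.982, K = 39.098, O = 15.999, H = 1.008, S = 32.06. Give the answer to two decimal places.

15.48 weight percent

Formula mass = 1*39.098 + 3*26.982 + 2*32.06 + 14*15.999 + 6*1.008 = 414.198 g/mol, of which 64.120 g is S.
So S makes up 64.120/414.198 = 0.1548 of the mass, i.e. 15.48%.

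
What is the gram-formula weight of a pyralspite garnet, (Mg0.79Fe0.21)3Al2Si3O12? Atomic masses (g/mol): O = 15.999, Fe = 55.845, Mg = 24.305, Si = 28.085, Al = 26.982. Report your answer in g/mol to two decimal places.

422.99 g/mol

M = 2.37*24.305 + 0.63*55.845 + 2*26.982 + 3*28.085 + 12*15.999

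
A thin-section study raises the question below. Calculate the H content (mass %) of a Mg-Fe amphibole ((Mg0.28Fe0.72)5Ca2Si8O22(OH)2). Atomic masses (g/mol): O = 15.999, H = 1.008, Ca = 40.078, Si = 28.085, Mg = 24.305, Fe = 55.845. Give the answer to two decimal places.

M((Mg0.28Fe0.72)5Ca2Si8O22(OH)2) = 925.897 g/mol.
H contributes 2 × 1.008 = 2.016 g per mole.
2.016/925.897 = 0.0022 → 0.22%.

0.22 mass %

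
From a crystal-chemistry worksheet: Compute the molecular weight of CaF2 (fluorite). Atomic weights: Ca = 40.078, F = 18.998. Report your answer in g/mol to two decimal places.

Ca: 1 × 40.078 = 40.0780
F: 2 × 18.998 = 37.9960
Summing the contributions gives the formula mass.

78.07 g/mol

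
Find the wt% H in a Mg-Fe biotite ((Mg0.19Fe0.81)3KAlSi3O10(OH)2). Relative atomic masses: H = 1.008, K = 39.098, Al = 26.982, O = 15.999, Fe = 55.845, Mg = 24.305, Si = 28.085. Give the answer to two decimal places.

0.41 wt%

Formula mass = 0.57*24.305 + 2.43*55.845 + 1*39.098 + 1*26.982 + 3*28.085 + 12*15.999 + 2*1.008 = 493.896 g/mol, of which 2.016 g is H.
So H makes up 2.016/493.896 = 0.0041 of the mass, i.e. 0.41%.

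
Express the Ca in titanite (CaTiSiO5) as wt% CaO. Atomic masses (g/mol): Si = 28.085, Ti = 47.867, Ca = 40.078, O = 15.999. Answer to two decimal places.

Molar mass of CaTiSiO5 = 1*40.078 + 1*47.867 + 1*28.085 + 5*15.999 = 196.025 g/mol.
Each formula unit contains 1 Ca, equivalent to 1/1 = 1.0000 mol CaO.
M(CaO) = 1×40.078 + 1×15.999 = 56.077 g/mol.
Mass of CaO per formula unit = 1.0000 × 56.077 = 56.077 g.
CaO wt% = 56.077 / 196.025 × 100 = 28.61%.

28.61 wt%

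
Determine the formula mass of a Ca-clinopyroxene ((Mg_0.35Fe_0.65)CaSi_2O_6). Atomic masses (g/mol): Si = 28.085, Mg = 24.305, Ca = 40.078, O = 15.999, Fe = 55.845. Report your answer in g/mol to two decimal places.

The formula mass is the sum 0.35*24.305 + 0.65*55.845 + 1*40.078 + 2*28.085 + 6*15.999.

237.05 g/mol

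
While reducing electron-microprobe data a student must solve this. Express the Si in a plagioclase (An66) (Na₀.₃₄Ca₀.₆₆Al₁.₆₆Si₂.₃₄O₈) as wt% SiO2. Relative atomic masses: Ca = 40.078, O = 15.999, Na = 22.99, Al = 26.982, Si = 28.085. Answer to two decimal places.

Molar mass of Na₀.₃₄Ca₀.₆₆Al₁.₆₆Si₂.₃₄O₈ = 0.34·22.99 + 0.66·40.078 + 1.66·26.982 + 2.34·28.085 + 8·15.999 = 272.769 g/mol.
Each formula unit contains 2.34 Si, equivalent to 2.34/1 = 2.3400 mol SiO2.
M(SiO2) = 1×28.085 + 2×15.999 = 60.083 g/mol.
Mass of SiO2 per formula unit = 2.3400 × 60.083 = 140.594 g.
SiO2 wt% = 140.594 / 272.769 × 100 = 51.54%.

51.54 wt%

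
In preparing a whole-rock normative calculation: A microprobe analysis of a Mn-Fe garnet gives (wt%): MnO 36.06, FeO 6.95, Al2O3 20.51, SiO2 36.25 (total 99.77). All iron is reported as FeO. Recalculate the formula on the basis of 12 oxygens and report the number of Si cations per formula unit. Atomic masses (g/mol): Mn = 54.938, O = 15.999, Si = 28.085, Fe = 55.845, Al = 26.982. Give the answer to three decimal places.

MnO (M=70.937): mol = 0.50834; Mn = 0.50834, O = 0.50834.
FeO (M=71.844): mol = 0.09674; Fe = 0.09674, O = 0.09674.
Al2O3 (M=101.961): mol = 0.20116; Al = 0.40232, O = 0.60348.
SiO2 (M=60.083): mol = 0.60333; Si = 0.60333, O = 1.20666.
ΣO = 2.41522; factor = 12/ΣO = 4.96849.
Si apfu = 0.60333 × 4.96849 = 2.998.

2.998 Si apfu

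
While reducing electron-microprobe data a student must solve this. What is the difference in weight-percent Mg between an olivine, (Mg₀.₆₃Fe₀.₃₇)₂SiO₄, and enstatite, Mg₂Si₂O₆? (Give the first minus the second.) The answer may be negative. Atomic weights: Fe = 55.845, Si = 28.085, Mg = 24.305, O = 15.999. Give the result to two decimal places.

-5.54 percentage points

M((Mg₀.₆₃Fe₀.₃₇)₂SiO₄) = 164.031 g/mol, so wt% Mg = 30.624/164.031 × 100 = 18.67%.
M(Mg₂Si₂O₆) = 200.774 g/mol, so wt% Mg = 48.610/200.774 × 100 = 24.21%.
18.67 − 24.21 = -5.54 pp.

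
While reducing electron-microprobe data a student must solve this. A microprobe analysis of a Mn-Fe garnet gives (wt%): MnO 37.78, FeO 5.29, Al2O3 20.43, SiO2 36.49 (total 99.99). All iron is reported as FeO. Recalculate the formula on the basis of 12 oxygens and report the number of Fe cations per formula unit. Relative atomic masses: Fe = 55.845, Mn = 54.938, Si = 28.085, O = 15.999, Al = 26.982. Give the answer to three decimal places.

37.78 wt% MnO ÷ 70.937 g/mol = 0.53259 mol, giving 0.53259 Mn and 0.53259 O.
5.29 wt% FeO ÷ 71.844 g/mol = 0.07363 mol, giving 0.07363 Fe and 0.07363 O.
20.43 wt% Al2O3 ÷ 101.961 g/mol = 0.20037 mol, giving 0.40074 Al and 0.60111 O.
36.49 wt% SiO2 ÷ 60.083 g/mol = 0.60733 mol, giving 0.60733 Si and 1.21466 O.
Oxygen sums to 2.42199; scaling by 12/2.42199 = 4.95460 puts the formula on 12 O.
Fe: 0.07363 × 4.95460 = 0.365 atoms per formula unit.

0.365 Fe apfu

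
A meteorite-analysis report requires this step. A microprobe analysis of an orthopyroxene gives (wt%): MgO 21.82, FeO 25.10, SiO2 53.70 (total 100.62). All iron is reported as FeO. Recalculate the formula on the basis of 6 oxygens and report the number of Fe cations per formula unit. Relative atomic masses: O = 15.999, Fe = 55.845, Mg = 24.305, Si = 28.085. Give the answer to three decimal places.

0.783 Fe apfu

MgO (M=40.304): mol = 0.54139; Mg = 0.54139, O = 0.54139.
FeO (M=71.844): mol = 0.34937; Fe = 0.34937, O = 0.34937.
SiO2 (M=60.083): mol = 0.89376; Si = 0.89376, O = 1.78752.
ΣO = 2.67828; factor = 6/ΣO = 2.24024.
Fe apfu = 0.34937 × 2.24024 = 0.783.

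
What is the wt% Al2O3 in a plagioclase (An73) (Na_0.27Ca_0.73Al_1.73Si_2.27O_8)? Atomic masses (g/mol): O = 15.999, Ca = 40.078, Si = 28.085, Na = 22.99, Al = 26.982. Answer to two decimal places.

32.20 wt%

Molar mass of Na_0.27Ca_0.73Al_1.73Si_2.27O_8 = 0.27·22.99 + 0.73·40.078 + 1.73·26.982 + 2.27·28.085 + 8·15.999 = 273.888 g/mol.
Each formula unit contains 1.73 Al, equivalent to 1.73/2 = 0.8650 mol Al2O3.
M(Al2O3) = 2×26.982 + 3×15.999 = 101.961 g/mol.
Mass of Al2O3 per formula unit = 0.8650 × 101.961 = 88.196 g.
Al2O3 wt% = 88.196 / 273.888 × 100 = 32.20%.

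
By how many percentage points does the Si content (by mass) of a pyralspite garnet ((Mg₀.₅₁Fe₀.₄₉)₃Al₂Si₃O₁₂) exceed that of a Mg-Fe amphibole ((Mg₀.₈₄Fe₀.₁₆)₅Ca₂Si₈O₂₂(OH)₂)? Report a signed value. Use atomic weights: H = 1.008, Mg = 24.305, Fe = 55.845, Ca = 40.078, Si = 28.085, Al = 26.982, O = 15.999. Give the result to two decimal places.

Si in (Mg₀.₅₁Fe₀.₄₉)₃Al₂Si₃O₁₂: molar mass 449.486 g/mol; 3×28.085 = 84.255 g → 18.74 wt%.
Si in (Mg₀.₈₄Fe₀.₁₆)₅Ca₂Si₈O₂₂(OH)₂: molar mass 837.585 g/mol; 8×28.085 = 224.680 g → 26.82 wt%.
Difference = 18.74 − 26.82 = -8.08 percentage points.

-8.08 percentage points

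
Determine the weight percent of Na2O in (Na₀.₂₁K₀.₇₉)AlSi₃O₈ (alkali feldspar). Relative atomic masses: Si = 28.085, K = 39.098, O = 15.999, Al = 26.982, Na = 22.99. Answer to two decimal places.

Formula mass = 274.944 g/mol.
0.21 Na → 0.1050 mol Na2O per formula unit; M(Na2O) = 61.979, so Na2O mass = 6.508 g.
6.508/274.944 × 100 = 2.37 wt%.

2.37 wt%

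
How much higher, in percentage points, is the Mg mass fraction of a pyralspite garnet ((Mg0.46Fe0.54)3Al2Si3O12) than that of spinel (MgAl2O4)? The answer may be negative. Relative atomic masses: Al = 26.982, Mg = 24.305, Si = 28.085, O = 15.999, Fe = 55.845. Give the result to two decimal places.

Mg in (Mg0.46Fe0.54)3Al2Si3O12: molar mass 454.217 g/mol; 1.38×24.305 = 33.541 g → 7.38 wt%.
Mg in MgAl2O4: molar mass 142.265 g/mol; 1×24.305 = 24.305 g → 17.08 wt%.
Difference = 7.38 − 17.08 = -9.70 percentage points.

-9.70 percentage points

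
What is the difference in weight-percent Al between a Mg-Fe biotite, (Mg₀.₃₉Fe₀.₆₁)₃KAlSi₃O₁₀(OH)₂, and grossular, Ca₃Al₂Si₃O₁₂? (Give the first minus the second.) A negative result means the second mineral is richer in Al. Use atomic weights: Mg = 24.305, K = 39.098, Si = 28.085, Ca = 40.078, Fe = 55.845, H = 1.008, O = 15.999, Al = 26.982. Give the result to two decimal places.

-6.30 percentage points

M((Mg₀.₃₉Fe₀.₆₁)₃KAlSi₃O₁₀(OH)₂) = 474.972 g/mol, so wt% Al = 26.982/474.972 × 100 = 5.68%.
M(Ca₃Al₂Si₃O₁₂) = 450.441 g/mol, so wt% Al = 53.964/450.441 × 100 = 11.98%.
5.68 − 11.98 = -6.30 pp.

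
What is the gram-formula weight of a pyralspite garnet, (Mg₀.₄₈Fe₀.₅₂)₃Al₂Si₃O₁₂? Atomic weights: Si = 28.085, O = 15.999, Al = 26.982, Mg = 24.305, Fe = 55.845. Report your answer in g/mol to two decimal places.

The formula mass is the sum 1.44*24.305 + 1.56*55.845 + 2*26.982 + 3*28.085 + 12*15.999.

452.32 g/mol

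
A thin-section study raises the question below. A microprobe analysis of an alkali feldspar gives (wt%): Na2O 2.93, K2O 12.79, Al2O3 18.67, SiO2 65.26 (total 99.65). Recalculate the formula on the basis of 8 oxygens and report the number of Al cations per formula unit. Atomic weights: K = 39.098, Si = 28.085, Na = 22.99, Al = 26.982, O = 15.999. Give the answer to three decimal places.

1.009 Al apfu

2.93 wt% Na2O ÷ 61.979 g/mol = 0.04727 mol, giving 0.09454 Na and 0.04727 O.
12.79 wt% K2O ÷ 94.195 g/mol = 0.13578 mol, giving 0.27156 K and 0.13578 O.
18.67 wt% Al2O3 ÷ 101.961 g/mol = 0.18311 mol, giving 0.36622 Al and 0.54933 O.
65.26 wt% SiO2 ÷ 60.083 g/mol = 1.08616 mol, giving 1.08616 Si and 2.17232 O.
Oxygen sums to 2.90470; scaling by 8/2.90470 = 2.75416 puts the formula on 8 O.
Al: 0.36622 × 2.75416 = 1.009 atoms per formula unit.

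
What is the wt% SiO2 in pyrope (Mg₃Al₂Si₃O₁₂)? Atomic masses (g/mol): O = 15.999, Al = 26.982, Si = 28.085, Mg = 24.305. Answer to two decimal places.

Molar mass of Mg₃Al₂Si₃O₁₂ = 3*24.305 + 2*26.982 + 3*28.085 + 12*15.999 = 403.122 g/mol.
Each formula unit contains 3 Si, equivalent to 3/1 = 3.0000 mol SiO2.
M(SiO2) = 1×28.085 + 2×15.999 = 60.083 g/mol.
Mass of SiO2 per formula unit = 3.0000 × 60.083 = 180.249 g.
SiO2 wt% = 180.249 / 403.122 × 100 = 44.71%.

44.71 wt%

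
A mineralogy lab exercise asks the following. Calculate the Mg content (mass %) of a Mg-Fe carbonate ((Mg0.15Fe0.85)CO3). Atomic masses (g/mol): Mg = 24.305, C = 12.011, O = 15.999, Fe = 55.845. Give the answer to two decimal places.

Formula mass = 0.15×24.305 + 0.85×55.845 + 1×12.011 + 3×15.999 = 111.122 g/mol, of which 3.646 g is Mg.
So Mg makes up 3.646/111.122 = 0.0328 of the mass, i.e. 3.28%.

3.28 mass %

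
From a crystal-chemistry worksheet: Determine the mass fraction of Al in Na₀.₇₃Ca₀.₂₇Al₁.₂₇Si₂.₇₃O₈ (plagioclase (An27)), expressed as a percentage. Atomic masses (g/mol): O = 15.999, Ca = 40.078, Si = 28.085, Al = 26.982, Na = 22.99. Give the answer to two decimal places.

M(Na₀.₇₃Ca₀.₂₇Al₁.₂₇Si₂.₇₃O₈) = 266.535 g/mol.
Al contributes 1.27 × 26.982 = 34.267 g per mole.
34.267/266.535 = 0.1286 → 12.86%.

12.86 wt%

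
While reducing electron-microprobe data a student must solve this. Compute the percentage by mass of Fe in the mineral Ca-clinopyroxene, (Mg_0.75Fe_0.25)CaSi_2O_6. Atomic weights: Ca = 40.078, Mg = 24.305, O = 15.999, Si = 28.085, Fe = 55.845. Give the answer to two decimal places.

6.22 wt%

Molar mass of (Mg_0.75Fe_0.25)CaSi_2O_6: 0.75*24.305 + 0.25*55.845 + 1*40.078 + 2*28.085 + 6*15.999 = 224.432 g/mol.
Mass of Fe per formula unit: 0.25 × 55.845 = 13.961 g.
Weight fraction Fe = 13.961 / 224.432 = 0.0622.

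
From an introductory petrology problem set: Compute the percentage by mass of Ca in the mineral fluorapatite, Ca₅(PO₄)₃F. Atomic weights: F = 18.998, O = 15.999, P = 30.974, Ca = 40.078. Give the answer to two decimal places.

39.74 weight percent

Formula mass = 5·40.078 + 3·30.974 + 12·15.999 + 1·18.998 = 504.298 g/mol, of which 200.390 g is Ca.
So Ca makes up 200.390/504.298 = 0.3974 of the mass, i.e. 39.74%.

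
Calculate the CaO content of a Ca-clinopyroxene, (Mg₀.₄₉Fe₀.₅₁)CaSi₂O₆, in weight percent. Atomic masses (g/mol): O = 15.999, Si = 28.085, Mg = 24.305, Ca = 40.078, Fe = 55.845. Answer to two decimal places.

24.11 wt%

Molar mass of (Mg₀.₄₉Fe₀.₅₁)CaSi₂O₆ = 0.49*24.305 + 0.51*55.845 + 1*40.078 + 2*28.085 + 6*15.999 = 232.632 g/mol.
Each formula unit contains 1 Ca, equivalent to 1/1 = 1.0000 mol CaO.
M(CaO) = 1×40.078 + 1×15.999 = 56.077 g/mol.
Mass of CaO per formula unit = 1.0000 × 56.077 = 56.077 g.
CaO wt% = 56.077 / 232.632 × 100 = 24.11%.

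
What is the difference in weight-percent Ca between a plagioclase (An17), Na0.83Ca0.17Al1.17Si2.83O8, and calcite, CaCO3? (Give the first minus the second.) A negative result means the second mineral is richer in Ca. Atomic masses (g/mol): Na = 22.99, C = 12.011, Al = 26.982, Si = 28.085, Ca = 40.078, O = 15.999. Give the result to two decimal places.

-37.47 percentage points

M(Na0.83Ca0.17Al1.17Si2.83O8) = 264.936 g/mol, so wt% Ca = 6.813/264.936 × 100 = 2.57%.
M(CaCO3) = 100.086 g/mol, so wt% Ca = 40.078/100.086 × 100 = 40.04%.
2.57 − 40.04 = -37.47 pp.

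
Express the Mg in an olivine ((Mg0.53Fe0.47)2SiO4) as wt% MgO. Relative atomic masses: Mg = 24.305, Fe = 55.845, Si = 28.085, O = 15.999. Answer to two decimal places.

Formula mass = 170.339 g/mol.
1.06 Mg → 1.0600 mol MgO per formula unit; M(MgO) = 40.304, so MgO mass = 42.722 g.
42.722/170.339 × 100 = 25.08 wt%.

25.08 wt%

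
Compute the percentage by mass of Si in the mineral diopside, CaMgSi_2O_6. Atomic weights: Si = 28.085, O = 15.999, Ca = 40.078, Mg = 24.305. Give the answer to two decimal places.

Molar mass of CaMgSi_2O_6: 1·40.078 + 1·24.305 + 2·28.085 + 6·15.999 = 216.547 g/mol.
Mass of Si per formula unit: 2 × 28.085 = 56.170 g.
Weight fraction Si = 56.170 / 216.547 = 0.2594.

25.94 wt%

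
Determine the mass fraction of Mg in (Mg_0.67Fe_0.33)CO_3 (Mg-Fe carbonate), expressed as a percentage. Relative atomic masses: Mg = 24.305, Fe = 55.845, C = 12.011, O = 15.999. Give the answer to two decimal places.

17.19 weight percent

Molar mass of (Mg_0.67Fe_0.33)CO_3: 0.67*24.305 + 0.33*55.845 + 1*12.011 + 3*15.999 = 94.721 g/mol.
Mass of Mg per formula unit: 0.67 × 24.305 = 16.284 g.
Weight fraction Mg = 16.284 / 94.721 = 0.1719.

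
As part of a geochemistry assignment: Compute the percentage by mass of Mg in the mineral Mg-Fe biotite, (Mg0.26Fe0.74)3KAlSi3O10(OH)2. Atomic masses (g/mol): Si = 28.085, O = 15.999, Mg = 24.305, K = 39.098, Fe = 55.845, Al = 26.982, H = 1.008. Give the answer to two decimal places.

Formula mass = 0.78×24.305 + 2.22×55.845 + 1×39.098 + 1×26.982 + 3×28.085 + 12×15.999 + 2×1.008 = 487.273 g/mol, of which 18.958 g is Mg.
So Mg makes up 18.958/487.273 = 0.0389 of the mass, i.e. 3.89%.

3.89 mass %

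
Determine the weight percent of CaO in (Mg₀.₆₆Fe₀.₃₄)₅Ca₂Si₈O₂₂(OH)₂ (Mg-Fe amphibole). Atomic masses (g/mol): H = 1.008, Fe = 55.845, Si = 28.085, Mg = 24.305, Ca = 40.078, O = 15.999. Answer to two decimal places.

Molar mass of (Mg₀.₆₆Fe₀.₃₄)₅Ca₂Si₈O₂₂(OH)₂ = 3.30·24.305 + 1.70·55.845 + 2·40.078 + 8·28.085 + 24·15.999 + 2·1.008 = 865.971 g/mol.
Each formula unit contains 2 Ca, equivalent to 2/1 = 2.0000 mol CaO.
M(CaO) = 1×40.078 + 1×15.999 = 56.077 g/mol.
Mass of CaO per formula unit = 2.0000 × 56.077 = 112.154 g.
CaO wt% = 112.154 / 865.971 × 100 = 12.95%.

12.95 wt%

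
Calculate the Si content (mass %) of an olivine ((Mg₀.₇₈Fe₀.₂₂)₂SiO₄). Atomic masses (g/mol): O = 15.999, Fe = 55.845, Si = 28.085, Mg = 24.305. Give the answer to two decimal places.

M((Mg₀.₇₈Fe₀.₂₂)₂SiO₄) = 154.569 g/mol.
Si contributes 1 × 28.085 = 28.085 g per mole.
28.085/154.569 = 0.1817 → 18.17%.

18.17 mass %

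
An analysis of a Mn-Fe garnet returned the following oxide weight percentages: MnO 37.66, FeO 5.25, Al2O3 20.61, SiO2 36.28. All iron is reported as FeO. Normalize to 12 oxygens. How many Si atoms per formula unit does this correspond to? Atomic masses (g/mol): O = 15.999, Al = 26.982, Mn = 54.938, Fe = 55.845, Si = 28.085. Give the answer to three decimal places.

MnO: 37.66/70.937 = 0.53089 mol → 0.53089 mol Mn, 0.53089 mol O.
FeO: 5.25/71.844 = 0.07307 mol → 0.07307 mol Fe, 0.07307 mol O.
Al2O3: 20.61/101.961 = 0.20214 mol → 0.40428 mol Al, 0.60642 mol O.
SiO2: 36.28/60.083 = 0.60383 mol → 0.60383 mol Si, 1.20766 mol O.
Total oxygen = 2.41804 mol. Normalization factor = 12/2.41804 = 4.96270.
Si per 12 O = 0.60383 × 4.96270 = 2.997.

2.997 Si apfu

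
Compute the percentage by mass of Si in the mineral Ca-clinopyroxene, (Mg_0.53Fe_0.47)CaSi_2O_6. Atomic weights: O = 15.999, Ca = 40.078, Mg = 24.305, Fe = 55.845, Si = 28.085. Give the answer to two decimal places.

Formula mass = 0.53·24.305 + 0.47·55.845 + 1·40.078 + 2·28.085 + 6·15.999 = 231.371 g/mol, of which 56.170 g is Si.
So Si makes up 56.170/231.371 = 0.2428 of the mass, i.e. 24.28%.

24.28 wt%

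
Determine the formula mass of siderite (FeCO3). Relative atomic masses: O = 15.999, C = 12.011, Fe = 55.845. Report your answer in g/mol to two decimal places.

The formula mass is the sum 1·55.845 + 1·12.011 + 3·15.999.

115.85 g/mol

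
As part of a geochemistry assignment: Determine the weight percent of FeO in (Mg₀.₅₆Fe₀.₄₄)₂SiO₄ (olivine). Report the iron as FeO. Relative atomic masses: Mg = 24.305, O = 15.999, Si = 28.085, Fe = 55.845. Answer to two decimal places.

Formula mass = 168.446 g/mol.
0.88 Fe → 0.8800 mol FeO per formula unit; M(FeO) = 71.844, so FeO mass = 63.223 g.
63.223/168.446 × 100 = 37.53 wt%.

37.53 wt%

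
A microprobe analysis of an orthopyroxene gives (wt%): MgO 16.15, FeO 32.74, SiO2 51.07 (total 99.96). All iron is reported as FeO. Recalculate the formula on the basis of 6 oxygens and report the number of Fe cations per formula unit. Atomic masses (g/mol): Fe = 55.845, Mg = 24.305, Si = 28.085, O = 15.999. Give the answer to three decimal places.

MgO: 16.15/40.304 = 0.40070 mol → 0.40070 mol Mg, 0.40070 mol O.
FeO: 32.74/71.844 = 0.45571 mol → 0.45571 mol Fe, 0.45571 mol O.
SiO2: 51.07/60.083 = 0.84999 mol → 0.84999 mol Si, 1.69998 mol O.
Total oxygen = 2.55639 mol. Normalization factor = 6/2.55639 = 2.34706.
Fe per 6 O = 0.45571 × 2.34706 = 1.070.

1.070 Fe apfu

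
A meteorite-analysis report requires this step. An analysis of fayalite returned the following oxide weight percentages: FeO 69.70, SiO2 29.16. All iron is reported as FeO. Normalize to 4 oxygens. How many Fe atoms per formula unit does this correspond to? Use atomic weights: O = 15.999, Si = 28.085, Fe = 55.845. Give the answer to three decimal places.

1.999 Fe apfu

69.70 wt% FeO ÷ 71.844 g/mol = 0.97016 mol, giving 0.97016 Fe and 0.97016 O.
29.16 wt% SiO2 ÷ 60.083 g/mol = 0.48533 mol, giving 0.48533 Si and 0.97066 O.
Oxygen sums to 1.94082; scaling by 4/1.94082 = 2.06098 puts the formula on 4 O.
Fe: 0.97016 × 2.06098 = 1.999 atoms per formula unit.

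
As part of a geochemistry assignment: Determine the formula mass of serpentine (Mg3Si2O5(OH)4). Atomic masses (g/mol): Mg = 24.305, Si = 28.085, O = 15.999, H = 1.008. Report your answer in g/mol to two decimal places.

The formula mass is the sum 3(24.305) + 2(28.085) + 9(15.999) + 4(1.008).

277.11 g/mol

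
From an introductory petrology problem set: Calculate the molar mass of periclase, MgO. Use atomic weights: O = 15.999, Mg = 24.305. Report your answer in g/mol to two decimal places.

M = 1×24.305 + 1×15.999

40.30 g/mol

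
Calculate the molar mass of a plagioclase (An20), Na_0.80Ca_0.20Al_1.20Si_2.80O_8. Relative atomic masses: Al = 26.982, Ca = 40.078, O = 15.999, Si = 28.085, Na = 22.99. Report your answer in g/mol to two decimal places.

265.42 g/mol

M = 0.80(22.99) + 0.20(40.078) + 1.20(26.982) + 2.80(28.085) + 8(15.999)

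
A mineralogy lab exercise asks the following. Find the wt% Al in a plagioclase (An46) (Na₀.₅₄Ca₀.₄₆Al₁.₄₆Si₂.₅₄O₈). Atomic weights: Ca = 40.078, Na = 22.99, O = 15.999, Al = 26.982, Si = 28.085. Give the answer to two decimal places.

Molar mass of Na₀.₅₄Ca₀.₄₆Al₁.₄₆Si₂.₅₄O₈: 0.54*22.99 + 0.46*40.078 + 1.46*26.982 + 2.54*28.085 + 8*15.999 = 269.572 g/mol.
Mass of Al per formula unit: 1.46 × 26.982 = 39.394 g.
Weight fraction Al = 39.394 / 269.572 = 0.1461.

14.61 weight percent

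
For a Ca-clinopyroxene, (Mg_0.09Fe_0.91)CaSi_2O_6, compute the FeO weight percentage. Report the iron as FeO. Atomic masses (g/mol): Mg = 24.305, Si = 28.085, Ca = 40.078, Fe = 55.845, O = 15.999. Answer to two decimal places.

Formula mass = 245.248 g/mol.
0.91 Fe → 0.9100 mol FeO per formula unit; M(FeO) = 71.844, so FeO mass = 65.378 g.
65.378/245.248 × 100 = 26.66 wt%.

26.66 wt%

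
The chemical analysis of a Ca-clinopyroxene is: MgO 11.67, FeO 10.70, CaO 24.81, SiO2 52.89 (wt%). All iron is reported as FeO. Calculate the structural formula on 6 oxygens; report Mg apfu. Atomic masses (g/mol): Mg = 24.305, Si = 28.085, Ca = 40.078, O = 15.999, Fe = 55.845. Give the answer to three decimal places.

MgO (M=40.304): mol = 0.28955; Mg = 0.28955, O = 0.28955.
FeO (M=71.844): mol = 0.14893; Fe = 0.14893, O = 0.14893.
CaO (M=56.077): mol = 0.44243; Ca = 0.44243, O = 0.44243.
SiO2 (M=60.083): mol = 0.88028; Si = 0.88028, O = 1.76056.
ΣO = 2.64147; factor = 6/ΣO = 2.27146.
Mg apfu = 0.28955 × 2.27146 = 0.658.

0.658 Mg apfu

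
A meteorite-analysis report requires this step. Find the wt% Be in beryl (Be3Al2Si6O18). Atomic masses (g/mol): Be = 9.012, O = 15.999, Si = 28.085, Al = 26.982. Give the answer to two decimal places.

Formula mass = 3·9.012 + 2·26.982 + 6·28.085 + 18·15.999 = 537.492 g/mol, of which 27.036 g is Be.
So Be makes up 27.036/537.492 = 0.0503 of the mass, i.e. 5.03%.

5.03 mass %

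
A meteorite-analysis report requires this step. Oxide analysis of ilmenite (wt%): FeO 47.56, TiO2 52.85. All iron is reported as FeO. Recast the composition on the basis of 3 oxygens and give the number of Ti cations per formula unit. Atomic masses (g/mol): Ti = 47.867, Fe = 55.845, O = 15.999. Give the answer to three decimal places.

FeO: 47.56/71.844 = 0.66199 mol → 0.66199 mol Fe, 0.66199 mol O.
TiO2: 52.85/79.865 = 0.66174 mol → 0.66174 mol Ti, 1.32348 mol O.
Total oxygen = 1.98547 mol. Normalization factor = 3/1.98547 = 1.51098.
Ti per 3 O = 0.66174 × 1.51098 = 1.000.

1.000 Ti apfu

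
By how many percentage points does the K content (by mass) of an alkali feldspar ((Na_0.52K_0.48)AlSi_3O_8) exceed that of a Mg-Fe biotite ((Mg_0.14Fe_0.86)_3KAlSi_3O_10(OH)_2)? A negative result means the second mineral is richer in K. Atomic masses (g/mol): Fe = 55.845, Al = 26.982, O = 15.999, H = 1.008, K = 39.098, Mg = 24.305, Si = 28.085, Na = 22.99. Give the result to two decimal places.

First mineral: 18.767 g K in 269.951 g formula = 6.95 wt% K.
Second mineral: 39.098 g K in 498.627 g formula = 7.84 wt% K.
6.95% − 7.84% gives a difference of -0.89 percentage points.

-0.89 percentage points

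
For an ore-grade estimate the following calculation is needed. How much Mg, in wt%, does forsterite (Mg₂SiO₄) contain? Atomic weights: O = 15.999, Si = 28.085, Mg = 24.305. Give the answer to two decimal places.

34.55 wt%

Molar mass of Mg₂SiO₄: 2×24.305 + 1×28.085 + 4×15.999 = 140.691 g/mol.
Mass of Mg per formula unit: 2 × 24.305 = 48.610 g.
Weight fraction Mg = 48.610 / 140.691 = 0.3455.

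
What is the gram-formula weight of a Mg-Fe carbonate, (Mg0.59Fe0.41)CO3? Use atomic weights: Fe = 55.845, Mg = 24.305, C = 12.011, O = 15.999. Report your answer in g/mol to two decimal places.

The formula mass is the sum 0.59×24.305 + 0.41×55.845 + 1×12.011 + 3×15.999.

97.24 g/mol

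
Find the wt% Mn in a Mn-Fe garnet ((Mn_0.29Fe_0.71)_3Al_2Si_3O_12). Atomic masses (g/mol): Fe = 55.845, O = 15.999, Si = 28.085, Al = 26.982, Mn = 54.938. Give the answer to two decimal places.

Molar mass of (Mn_0.29Fe_0.71)_3Al_2Si_3O_12: 0.87*54.938 + 2.13*55.845 + 2*26.982 + 3*28.085 + 12*15.999 = 496.953 g/mol.
Mass of Mn per formula unit: 0.87 × 54.938 = 47.796 g.
Weight fraction Mn = 47.796 / 496.953 = 0.0962.

9.62 weight percent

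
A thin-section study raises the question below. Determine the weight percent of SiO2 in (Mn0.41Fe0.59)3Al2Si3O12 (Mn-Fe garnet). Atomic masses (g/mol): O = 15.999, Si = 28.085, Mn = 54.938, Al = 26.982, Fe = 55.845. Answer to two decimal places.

Molar mass of (Mn0.41Fe0.59)3Al2Si3O12 = 1.23·54.938 + 1.77·55.845 + 2·26.982 + 3·28.085 + 12·15.999 = 496.626 g/mol.
Each formula unit contains 3 Si, equivalent to 3/1 = 3.0000 mol SiO2.
M(SiO2) = 1×28.085 + 2×15.999 = 60.083 g/mol.
Mass of SiO2 per formula unit = 3.0000 × 60.083 = 180.249 g.
SiO2 wt% = 180.249 / 496.626 × 100 = 36.29%.

36.29 wt%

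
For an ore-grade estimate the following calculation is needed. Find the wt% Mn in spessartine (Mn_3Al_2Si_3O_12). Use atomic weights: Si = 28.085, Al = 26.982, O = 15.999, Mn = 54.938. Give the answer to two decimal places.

33.29 weight percent

Molar mass of Mn_3Al_2Si_3O_12: 3×54.938 + 2×26.982 + 3×28.085 + 12×15.999 = 495.021 g/mol.
Mass of Mn per formula unit: 3 × 54.938 = 164.814 g.
Weight fraction Mn = 164.814 / 495.021 = 0.3329.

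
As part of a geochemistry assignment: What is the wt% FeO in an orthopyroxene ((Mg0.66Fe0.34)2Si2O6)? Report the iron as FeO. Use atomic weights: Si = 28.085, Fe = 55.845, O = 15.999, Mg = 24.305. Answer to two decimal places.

21.98 wt%

Formula mass = 222.221 g/mol.
0.68 Fe → 0.6800 mol FeO per formula unit; M(FeO) = 71.844, so FeO mass = 48.854 g.
48.854/222.221 × 100 = 21.98 wt%.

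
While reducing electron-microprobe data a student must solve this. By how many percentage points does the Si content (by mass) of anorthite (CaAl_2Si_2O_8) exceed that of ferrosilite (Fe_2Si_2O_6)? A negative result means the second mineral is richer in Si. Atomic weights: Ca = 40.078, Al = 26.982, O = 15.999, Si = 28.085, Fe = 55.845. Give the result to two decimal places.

First mineral: 56.170 g Si in 278.204 g formula = 20.19 wt% Si.
Second mineral: 56.170 g Si in 263.854 g formula = 21.29 wt% Si.
20.19% − 21.29% gives a difference of -1.10 percentage points.

-1.10 percentage points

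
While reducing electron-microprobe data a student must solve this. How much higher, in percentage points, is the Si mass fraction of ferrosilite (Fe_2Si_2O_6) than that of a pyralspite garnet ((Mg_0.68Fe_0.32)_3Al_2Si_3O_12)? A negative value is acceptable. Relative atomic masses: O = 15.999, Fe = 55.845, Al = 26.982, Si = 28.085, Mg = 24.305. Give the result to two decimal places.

First mineral: 56.170 g Si in 263.854 g formula = 21.29 wt% Si.
Second mineral: 84.255 g Si in 433.400 g formula = 19.44 wt% Si.
21.29% − 19.44% gives a difference of 1.85 percentage points.

1.85 percentage points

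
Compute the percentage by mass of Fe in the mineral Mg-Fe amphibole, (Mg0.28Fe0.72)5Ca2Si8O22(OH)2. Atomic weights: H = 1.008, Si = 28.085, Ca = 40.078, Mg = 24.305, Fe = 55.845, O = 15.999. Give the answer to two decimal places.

M((Mg0.28Fe0.72)5Ca2Si8O22(OH)2) = 925.897 g/mol.
Fe contributes 3.60 × 55.845 = 201.042 g per mole.
201.042/925.897 = 0.2171 → 21.71%.

21.71 weight percent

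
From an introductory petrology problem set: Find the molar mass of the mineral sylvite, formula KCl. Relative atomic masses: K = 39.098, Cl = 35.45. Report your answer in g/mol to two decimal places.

K: 1 × 39.098 = 39.0980
Cl: 1 × 35.45 = 35.4500
Summing the contributions gives the formula mass.

74.55 g/mol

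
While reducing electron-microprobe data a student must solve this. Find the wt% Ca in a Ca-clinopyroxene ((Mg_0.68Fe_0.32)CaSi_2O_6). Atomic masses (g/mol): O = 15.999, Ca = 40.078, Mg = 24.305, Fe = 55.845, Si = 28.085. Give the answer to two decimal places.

Molar mass of (Mg_0.68Fe_0.32)CaSi_2O_6: 0.68·24.305 + 0.32·55.845 + 1·40.078 + 2·28.085 + 6·15.999 = 226.640 g/mol.
Mass of Ca per formula unit: 1 × 40.078 = 40.078 g.
Weight fraction Ca = 40.078 / 226.640 = 0.1768.

17.68 wt%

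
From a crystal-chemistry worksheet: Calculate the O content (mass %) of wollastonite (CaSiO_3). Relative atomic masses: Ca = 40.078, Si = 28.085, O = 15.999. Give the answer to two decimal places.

41.32 mass %

Molar mass of CaSiO_3: 1*40.078 + 1*28.085 + 3*15.999 = 116.160 g/mol.
Mass of O per formula unit: 3 × 15.999 = 47.997 g.
Weight fraction O = 47.997 / 116.160 = 0.4132.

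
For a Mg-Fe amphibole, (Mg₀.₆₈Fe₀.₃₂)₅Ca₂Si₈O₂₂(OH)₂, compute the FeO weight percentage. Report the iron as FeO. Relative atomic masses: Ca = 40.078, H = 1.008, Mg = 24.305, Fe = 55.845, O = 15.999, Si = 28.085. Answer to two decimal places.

Molar mass of (Mg₀.₆₈Fe₀.₃₂)₅Ca₂Si₈O₂₂(OH)₂ = 3.40·24.305 + 1.60·55.845 + 2·40.078 + 8·28.085 + 24·15.999 + 2·1.008 = 862.817 g/mol.
Each formula unit contains 1.60 Fe, equivalent to 1.60/1 = 1.6000 mol FeO.
M(FeO) = 1×55.845 + 1×15.999 = 71.844 g/mol.
Mass of FeO per formula unit = 1.6000 × 71.844 = 114.950 g.
FeO wt% = 114.950 / 862.817 × 100 = 13.32%.

13.32 wt%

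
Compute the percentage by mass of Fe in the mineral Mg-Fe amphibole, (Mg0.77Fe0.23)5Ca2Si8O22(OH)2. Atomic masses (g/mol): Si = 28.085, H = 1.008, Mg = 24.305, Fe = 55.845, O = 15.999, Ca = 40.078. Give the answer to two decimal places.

7.57 wt%

Molar mass of (Mg0.77Fe0.23)5Ca2Si8O22(OH)2: 3.85·24.305 + 1.15·55.845 + 2·40.078 + 8·28.085 + 24·15.999 + 2·1.008 = 848.624 g/mol.
Mass of Fe per formula unit: 1.15 × 55.845 = 64.222 g.
Weight fraction Fe = 64.222 / 848.624 = 0.0757.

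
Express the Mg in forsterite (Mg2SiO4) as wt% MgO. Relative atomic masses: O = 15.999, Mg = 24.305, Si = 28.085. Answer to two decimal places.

Molar mass of Mg2SiO4 = 2*24.305 + 1*28.085 + 4*15.999 = 140.691 g/mol.
Each formula unit contains 2 Mg, equivalent to 2/1 = 2.0000 mol MgO.
M(MgO) = 1×24.305 + 1×15.999 = 40.304 g/mol.
Mass of MgO per formula unit = 2.0000 × 40.304 = 80.608 g.
MgO wt% = 80.608 / 140.691 × 100 = 57.29%.

57.29 wt%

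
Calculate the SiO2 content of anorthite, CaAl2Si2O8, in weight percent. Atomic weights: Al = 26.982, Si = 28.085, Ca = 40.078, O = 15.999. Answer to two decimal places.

Molar mass of CaAl2Si2O8 = 1×40.078 + 2×26.982 + 2×28.085 + 8×15.999 = 278.204 g/mol.
Each formula unit contains 2 Si, equivalent to 2/1 = 2.0000 mol SiO2.
M(SiO2) = 1×28.085 + 2×15.999 = 60.083 g/mol.
Mass of SiO2 per formula unit = 2.0000 × 60.083 = 120.166 g.
SiO2 wt% = 120.166 / 278.204 × 100 = 43.19%.

43.19 wt%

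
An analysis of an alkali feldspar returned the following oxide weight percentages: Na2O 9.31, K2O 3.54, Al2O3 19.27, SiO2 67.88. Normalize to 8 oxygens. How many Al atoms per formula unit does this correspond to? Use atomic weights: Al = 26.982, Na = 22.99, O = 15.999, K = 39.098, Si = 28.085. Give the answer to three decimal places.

1.003 Al apfu

Na2O (M=61.979): mol = 0.15021; Na = 0.30042, O = 0.15021.
K2O (M=94.195): mol = 0.03758; K = 0.07516, O = 0.03758.
Al2O3 (M=101.961): mol = 0.18899; Al = 0.37798, O = 0.56697.
SiO2 (M=60.083): mol = 1.12977; Si = 1.12977, O = 2.25954.
ΣO = 3.01430; factor = 8/ΣO = 2.65402.
Al apfu = 0.37798 × 2.65402 = 1.003.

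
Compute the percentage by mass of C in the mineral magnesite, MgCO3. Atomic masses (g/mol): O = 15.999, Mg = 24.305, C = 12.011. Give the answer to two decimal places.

Molar mass of MgCO3: 1*24.305 + 1*12.011 + 3*15.999 = 84.313 g/mol.
Mass of C per formula unit: 1 × 12.011 = 12.011 g.
Weight fraction C = 12.011 / 84.313 = 0.1425.

14.25 wt%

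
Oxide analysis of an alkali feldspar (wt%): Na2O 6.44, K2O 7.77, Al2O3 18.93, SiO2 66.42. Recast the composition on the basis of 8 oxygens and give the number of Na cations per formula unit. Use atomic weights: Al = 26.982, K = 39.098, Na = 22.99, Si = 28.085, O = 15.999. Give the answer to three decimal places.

0.563 Na apfu

Na2O (M=61.979): mol = 0.10391; Na = 0.20782, O = 0.10391.
K2O (M=94.195): mol = 0.08249; K = 0.16498, O = 0.08249.
Al2O3 (M=101.961): mol = 0.18566; Al = 0.37132, O = 0.55698.
SiO2 (M=60.083): mol = 1.10547; Si = 1.10547, O = 2.21094.
ΣO = 2.95432; factor = 8/ΣO = 2.70790.
Na apfu = 0.20782 × 2.70790 = 0.563.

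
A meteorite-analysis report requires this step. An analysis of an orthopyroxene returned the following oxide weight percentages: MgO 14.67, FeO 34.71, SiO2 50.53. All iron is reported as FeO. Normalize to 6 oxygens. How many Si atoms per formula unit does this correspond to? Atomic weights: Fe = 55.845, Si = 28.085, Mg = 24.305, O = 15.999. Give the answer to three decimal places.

1.995 Si apfu

MgO: 14.67/40.304 = 0.36398 mol → 0.36398 mol Mg, 0.36398 mol O.
FeO: 34.71/71.844 = 0.48313 mol → 0.48313 mol Fe, 0.48313 mol O.
SiO2: 50.53/60.083 = 0.84100 mol → 0.84100 mol Si, 1.68200 mol O.
Total oxygen = 2.52911 mol. Normalization factor = 6/2.52911 = 2.37238.
Si per 6 O = 0.84100 × 2.37238 = 1.995.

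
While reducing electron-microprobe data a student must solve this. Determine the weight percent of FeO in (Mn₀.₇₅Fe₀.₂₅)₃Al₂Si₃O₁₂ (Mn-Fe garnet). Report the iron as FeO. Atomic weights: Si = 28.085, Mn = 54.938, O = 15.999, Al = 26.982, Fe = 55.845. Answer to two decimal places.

10.87 wt%

Molar mass of (Mn₀.₇₅Fe₀.₂₅)₃Al₂Si₃O₁₂ = 2.25·54.938 + 0.75·55.845 + 2·26.982 + 3·28.085 + 12·15.999 = 495.701 g/mol.
Each formula unit contains 0.75 Fe, equivalent to 0.75/1 = 0.7500 mol FeO.
M(FeO) = 1×55.845 + 1×15.999 = 71.844 g/mol.
Mass of FeO per formula unit = 0.7500 × 71.844 = 53.883 g.
FeO wt% = 53.883 / 495.701 × 100 = 10.87%.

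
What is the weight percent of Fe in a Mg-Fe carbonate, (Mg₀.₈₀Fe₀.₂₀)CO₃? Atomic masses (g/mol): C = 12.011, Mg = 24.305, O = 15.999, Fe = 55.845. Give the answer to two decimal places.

M((Mg₀.₈₀Fe₀.₂₀)CO₃) = 90.621 g/mol.
Fe contributes 0.20 × 55.845 = 11.169 g per mole.
11.169/90.621 = 0.1232 → 12.32%.

12.32 weight percent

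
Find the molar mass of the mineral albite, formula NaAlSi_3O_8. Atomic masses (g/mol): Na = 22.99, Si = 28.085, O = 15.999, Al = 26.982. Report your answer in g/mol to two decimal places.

M = 1·22.99 + 1·26.982 + 3·28.085 + 8·15.999

262.22 g/mol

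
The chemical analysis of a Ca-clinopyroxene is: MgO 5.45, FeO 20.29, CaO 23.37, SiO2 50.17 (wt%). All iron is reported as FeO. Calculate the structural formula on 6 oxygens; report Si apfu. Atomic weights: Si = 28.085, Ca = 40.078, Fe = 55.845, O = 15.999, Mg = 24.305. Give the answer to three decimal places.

2.000 Si apfu

MgO: 5.45/40.304 = 0.13522 mol → 0.13522 mol Mg, 0.13522 mol O.
FeO: 20.29/71.844 = 0.28242 mol → 0.28242 mol Fe, 0.28242 mol O.
CaO: 23.37/56.077 = 0.41675 mol → 0.41675 mol Ca, 0.41675 mol O.
SiO2: 50.17/60.083 = 0.83501 mol → 0.83501 mol Si, 1.67002 mol O.
Total oxygen = 2.50441 mol. Normalization factor = 6/2.50441 = 2.39577.
Si per 6 O = 0.83501 × 2.39577 = 2.000.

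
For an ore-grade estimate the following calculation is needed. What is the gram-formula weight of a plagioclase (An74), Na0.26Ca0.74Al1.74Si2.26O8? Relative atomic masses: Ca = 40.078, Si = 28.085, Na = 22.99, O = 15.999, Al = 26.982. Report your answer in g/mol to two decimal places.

Na: 0.26 × 22.99 = 5.9774
Ca: 0.74 × 40.078 = 29.6577
Al: 1.74 × 26.982 = 46.9487
Si: 2.26 × 28.085 = 63.4721
O: 8 × 15.999 = 127.9920
Summing the contributions gives the formula mass.

274.05 g/mol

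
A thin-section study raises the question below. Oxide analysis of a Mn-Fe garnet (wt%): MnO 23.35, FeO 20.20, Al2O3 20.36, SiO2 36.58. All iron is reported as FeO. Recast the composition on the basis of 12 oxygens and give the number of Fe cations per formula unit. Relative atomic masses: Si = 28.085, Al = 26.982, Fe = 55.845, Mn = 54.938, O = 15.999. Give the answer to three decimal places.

23.35 wt% MnO ÷ 70.937 g/mol = 0.32917 mol, giving 0.32917 Mn and 0.32917 O.
20.20 wt% FeO ÷ 71.844 g/mol = 0.28116 mol, giving 0.28116 Fe and 0.28116 O.
20.36 wt% Al2O3 ÷ 101.961 g/mol = 0.19968 mol, giving 0.39936 Al and 0.59904 O.
36.58 wt% SiO2 ÷ 60.083 g/mol = 0.60882 mol, giving 0.60882 Si and 1.21764 O.
Oxygen sums to 2.42701; scaling by 12/2.42701 = 4.94436 puts the formula on 12 O.
Fe: 0.28116 × 4.94436 = 1.390 atoms per formula unit.

1.390 Fe apfu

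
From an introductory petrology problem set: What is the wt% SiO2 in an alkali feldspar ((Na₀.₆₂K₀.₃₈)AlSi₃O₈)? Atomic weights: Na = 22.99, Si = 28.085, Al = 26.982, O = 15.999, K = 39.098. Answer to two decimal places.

Formula mass = 268.340 g/mol.
3 Si → 3.0000 mol SiO2 per formula unit; M(SiO2) = 60.083, so SiO2 mass = 180.249 g.
180.249/268.340 × 100 = 67.17 wt%.

67.17 wt%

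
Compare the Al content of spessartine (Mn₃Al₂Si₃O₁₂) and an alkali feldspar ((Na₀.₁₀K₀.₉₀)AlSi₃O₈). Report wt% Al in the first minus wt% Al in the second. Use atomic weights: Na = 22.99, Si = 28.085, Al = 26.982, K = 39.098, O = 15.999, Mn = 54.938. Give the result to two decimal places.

1.15 percentage points

First mineral: 53.964 g Al in 495.021 g formula = 10.90 wt% Al.
Second mineral: 26.982 g Al in 276.716 g formula = 9.75 wt% Al.
10.90% − 9.75% gives a difference of 1.15 percentage points.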